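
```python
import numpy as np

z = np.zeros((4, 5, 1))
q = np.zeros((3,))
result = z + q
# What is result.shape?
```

(4, 5, 3)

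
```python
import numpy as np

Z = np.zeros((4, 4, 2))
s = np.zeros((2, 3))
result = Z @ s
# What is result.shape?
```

(4, 4, 3)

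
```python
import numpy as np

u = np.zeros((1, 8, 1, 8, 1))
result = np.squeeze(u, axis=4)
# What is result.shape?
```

(1, 8, 1, 8)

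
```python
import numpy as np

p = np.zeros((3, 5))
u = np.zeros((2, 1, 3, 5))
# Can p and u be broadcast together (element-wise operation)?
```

Yes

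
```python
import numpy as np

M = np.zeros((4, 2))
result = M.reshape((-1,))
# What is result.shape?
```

(8,)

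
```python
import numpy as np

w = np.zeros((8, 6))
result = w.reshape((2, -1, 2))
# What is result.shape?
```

(2, 12, 2)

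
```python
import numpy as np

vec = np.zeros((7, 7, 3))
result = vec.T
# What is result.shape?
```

(3, 7, 7)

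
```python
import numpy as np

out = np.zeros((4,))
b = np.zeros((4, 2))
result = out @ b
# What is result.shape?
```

(2,)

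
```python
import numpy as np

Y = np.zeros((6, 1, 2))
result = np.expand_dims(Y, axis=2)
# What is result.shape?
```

(6, 1, 1, 2)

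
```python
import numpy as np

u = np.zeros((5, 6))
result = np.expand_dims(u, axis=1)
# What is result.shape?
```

(5, 1, 6)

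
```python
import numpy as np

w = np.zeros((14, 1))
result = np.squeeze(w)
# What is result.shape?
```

(14,)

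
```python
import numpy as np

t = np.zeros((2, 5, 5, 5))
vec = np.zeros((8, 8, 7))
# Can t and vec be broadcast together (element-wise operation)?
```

No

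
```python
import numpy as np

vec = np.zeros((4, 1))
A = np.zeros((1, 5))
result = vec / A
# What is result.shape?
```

(4, 5)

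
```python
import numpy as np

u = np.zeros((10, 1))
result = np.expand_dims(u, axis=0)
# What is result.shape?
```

(1, 10, 1)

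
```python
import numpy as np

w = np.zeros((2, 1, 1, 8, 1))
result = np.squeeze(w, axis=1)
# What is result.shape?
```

(2, 1, 8, 1)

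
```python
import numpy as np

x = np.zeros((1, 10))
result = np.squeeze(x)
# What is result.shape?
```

(10,)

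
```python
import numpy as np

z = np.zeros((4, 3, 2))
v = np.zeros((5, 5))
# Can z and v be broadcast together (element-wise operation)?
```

No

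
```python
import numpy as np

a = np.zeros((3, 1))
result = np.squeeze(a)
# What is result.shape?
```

(3,)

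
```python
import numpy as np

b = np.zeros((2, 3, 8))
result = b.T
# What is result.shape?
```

(8, 3, 2)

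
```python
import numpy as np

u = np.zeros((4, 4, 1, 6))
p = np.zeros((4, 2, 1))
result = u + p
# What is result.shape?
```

(4, 4, 2, 6)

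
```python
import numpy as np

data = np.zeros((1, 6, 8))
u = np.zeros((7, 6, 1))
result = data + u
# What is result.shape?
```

(7, 6, 8)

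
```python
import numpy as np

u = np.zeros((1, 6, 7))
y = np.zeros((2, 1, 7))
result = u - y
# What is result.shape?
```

(2, 6, 7)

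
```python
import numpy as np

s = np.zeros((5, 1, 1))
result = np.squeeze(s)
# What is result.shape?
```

(5,)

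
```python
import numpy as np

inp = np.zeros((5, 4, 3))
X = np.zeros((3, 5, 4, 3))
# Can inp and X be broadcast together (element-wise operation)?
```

Yes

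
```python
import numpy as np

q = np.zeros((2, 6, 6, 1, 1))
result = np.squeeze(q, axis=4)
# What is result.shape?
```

(2, 6, 6, 1)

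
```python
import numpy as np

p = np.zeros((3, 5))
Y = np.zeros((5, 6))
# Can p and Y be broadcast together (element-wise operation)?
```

No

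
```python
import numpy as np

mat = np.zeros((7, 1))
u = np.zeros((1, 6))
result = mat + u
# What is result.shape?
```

(7, 6)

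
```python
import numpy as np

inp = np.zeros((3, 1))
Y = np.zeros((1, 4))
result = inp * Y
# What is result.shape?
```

(3, 4)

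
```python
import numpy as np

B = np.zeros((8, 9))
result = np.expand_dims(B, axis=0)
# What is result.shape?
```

(1, 8, 9)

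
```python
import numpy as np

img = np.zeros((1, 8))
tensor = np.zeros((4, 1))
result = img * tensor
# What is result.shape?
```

(4, 8)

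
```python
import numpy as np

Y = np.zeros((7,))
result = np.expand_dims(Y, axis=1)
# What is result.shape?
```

(7, 1)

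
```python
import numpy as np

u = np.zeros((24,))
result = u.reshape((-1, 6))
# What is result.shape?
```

(4, 6)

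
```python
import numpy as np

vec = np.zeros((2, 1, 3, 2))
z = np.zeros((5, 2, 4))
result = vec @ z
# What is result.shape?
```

(2, 5, 3, 4)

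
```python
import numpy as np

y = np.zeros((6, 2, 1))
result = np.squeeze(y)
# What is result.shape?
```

(6, 2)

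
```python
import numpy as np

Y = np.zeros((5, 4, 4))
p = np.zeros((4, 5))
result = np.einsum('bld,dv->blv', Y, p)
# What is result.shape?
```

(5, 4, 5)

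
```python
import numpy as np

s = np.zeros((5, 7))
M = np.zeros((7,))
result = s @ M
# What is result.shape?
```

(5,)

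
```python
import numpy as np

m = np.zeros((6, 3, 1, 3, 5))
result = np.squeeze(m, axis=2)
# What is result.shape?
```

(6, 3, 3, 5)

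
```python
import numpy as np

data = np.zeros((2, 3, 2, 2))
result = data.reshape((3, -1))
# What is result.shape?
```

(3, 8)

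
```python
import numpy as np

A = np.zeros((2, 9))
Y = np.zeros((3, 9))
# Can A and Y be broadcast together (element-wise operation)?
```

No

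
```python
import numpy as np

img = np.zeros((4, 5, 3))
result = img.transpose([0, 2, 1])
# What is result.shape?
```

(4, 3, 5)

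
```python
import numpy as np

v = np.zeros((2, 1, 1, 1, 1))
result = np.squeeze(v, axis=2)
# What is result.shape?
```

(2, 1, 1, 1)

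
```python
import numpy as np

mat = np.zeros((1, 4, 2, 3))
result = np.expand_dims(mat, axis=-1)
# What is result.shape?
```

(1, 4, 2, 3, 1)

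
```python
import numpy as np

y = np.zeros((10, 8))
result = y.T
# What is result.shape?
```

(8, 10)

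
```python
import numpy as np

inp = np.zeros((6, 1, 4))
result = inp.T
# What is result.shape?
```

(4, 1, 6)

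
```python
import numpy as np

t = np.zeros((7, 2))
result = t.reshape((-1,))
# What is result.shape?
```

(14,)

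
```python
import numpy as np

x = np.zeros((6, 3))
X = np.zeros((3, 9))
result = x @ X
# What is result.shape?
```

(6, 9)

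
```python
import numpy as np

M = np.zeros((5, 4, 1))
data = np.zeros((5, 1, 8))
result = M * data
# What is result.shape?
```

(5, 4, 8)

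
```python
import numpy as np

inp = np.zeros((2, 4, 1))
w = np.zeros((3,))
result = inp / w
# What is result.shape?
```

(2, 4, 3)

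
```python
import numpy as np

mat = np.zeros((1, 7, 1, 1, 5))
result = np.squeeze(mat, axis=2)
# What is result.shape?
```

(1, 7, 1, 5)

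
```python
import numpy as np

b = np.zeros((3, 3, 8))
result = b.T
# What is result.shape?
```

(8, 3, 3)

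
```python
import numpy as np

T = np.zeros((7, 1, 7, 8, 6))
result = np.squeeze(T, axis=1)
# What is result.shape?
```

(7, 7, 8, 6)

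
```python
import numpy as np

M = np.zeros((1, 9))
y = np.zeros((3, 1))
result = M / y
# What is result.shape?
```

(3, 9)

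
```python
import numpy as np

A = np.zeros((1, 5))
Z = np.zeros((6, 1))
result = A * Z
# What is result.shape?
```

(6, 5)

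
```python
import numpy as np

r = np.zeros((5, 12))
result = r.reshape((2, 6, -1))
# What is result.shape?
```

(2, 6, 5)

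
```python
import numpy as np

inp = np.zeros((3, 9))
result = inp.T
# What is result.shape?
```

(9, 3)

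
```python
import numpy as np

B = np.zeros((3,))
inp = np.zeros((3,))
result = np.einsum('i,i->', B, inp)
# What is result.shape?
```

()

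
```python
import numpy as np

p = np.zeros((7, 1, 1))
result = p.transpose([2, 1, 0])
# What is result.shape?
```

(1, 1, 7)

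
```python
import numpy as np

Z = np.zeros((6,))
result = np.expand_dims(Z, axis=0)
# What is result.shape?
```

(1, 6)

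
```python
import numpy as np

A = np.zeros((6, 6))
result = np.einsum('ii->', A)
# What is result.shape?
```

()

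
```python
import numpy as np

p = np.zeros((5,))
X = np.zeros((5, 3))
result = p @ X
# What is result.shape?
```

(3,)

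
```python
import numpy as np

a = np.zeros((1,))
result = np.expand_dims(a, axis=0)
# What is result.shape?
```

(1, 1)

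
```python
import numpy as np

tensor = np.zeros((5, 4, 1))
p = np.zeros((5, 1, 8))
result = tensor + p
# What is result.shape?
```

(5, 4, 8)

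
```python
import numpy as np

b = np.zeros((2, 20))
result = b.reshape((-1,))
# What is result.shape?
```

(40,)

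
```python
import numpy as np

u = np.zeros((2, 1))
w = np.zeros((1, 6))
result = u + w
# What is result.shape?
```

(2, 6)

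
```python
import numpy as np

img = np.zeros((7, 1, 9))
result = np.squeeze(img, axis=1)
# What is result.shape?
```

(7, 9)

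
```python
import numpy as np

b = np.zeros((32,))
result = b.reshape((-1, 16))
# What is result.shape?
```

(2, 16)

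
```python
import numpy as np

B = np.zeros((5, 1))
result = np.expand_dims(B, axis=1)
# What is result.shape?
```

(5, 1, 1)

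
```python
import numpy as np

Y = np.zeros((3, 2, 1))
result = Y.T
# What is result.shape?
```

(1, 2, 3)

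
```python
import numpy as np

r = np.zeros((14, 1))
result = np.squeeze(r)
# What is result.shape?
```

(14,)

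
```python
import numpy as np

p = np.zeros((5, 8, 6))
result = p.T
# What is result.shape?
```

(6, 8, 5)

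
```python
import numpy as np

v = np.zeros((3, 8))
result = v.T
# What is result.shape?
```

(8, 3)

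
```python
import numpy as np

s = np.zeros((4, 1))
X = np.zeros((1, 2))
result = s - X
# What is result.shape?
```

(4, 2)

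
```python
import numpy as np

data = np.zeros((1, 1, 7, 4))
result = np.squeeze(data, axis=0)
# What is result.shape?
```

(1, 7, 4)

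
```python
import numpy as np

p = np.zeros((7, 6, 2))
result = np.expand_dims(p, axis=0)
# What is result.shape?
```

(1, 7, 6, 2)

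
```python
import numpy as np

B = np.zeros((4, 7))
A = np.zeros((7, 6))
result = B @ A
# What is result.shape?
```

(4, 6)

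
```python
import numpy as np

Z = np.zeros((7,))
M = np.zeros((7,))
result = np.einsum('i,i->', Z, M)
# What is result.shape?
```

()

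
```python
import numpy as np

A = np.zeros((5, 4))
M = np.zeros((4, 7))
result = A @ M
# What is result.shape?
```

(5, 7)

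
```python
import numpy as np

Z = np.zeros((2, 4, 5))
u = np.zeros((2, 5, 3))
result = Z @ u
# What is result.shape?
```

(2, 4, 3)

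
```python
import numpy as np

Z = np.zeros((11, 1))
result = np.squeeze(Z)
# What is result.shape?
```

(11,)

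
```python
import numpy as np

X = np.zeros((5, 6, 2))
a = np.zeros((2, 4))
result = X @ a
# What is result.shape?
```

(5, 6, 4)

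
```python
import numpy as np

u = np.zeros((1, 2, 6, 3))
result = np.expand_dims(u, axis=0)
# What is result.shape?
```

(1, 1, 2, 6, 3)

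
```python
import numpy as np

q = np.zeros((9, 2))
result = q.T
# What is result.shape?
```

(2, 9)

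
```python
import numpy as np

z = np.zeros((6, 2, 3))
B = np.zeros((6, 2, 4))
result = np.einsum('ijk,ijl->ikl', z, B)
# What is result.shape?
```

(6, 3, 4)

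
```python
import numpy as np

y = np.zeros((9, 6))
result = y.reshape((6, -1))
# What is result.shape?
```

(6, 9)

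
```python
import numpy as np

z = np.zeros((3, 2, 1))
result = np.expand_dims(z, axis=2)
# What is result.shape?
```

(3, 2, 1, 1)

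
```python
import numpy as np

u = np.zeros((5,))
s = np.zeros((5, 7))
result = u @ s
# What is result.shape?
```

(7,)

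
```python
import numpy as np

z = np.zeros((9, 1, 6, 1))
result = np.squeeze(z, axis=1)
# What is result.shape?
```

(9, 6, 1)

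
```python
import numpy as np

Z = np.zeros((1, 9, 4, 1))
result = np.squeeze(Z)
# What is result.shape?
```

(9, 4)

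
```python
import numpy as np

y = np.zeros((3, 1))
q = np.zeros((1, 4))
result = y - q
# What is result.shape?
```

(3, 4)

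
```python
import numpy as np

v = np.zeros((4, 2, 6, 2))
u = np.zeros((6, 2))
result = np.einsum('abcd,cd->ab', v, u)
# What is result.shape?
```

(4, 2)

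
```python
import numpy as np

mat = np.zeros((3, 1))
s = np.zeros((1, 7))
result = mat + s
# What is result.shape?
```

(3, 7)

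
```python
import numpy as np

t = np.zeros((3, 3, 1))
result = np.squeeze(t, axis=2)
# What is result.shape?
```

(3, 3)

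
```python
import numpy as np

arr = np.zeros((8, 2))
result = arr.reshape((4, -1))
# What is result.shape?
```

(4, 4)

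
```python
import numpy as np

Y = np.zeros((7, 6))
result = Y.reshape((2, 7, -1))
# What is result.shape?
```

(2, 7, 3)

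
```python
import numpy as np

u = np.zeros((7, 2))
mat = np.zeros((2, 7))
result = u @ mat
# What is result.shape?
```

(7, 7)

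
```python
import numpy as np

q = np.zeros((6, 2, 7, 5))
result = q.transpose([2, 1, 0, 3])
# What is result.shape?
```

(7, 2, 6, 5)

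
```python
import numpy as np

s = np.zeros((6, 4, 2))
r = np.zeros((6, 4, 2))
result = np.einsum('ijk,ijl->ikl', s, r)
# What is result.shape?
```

(6, 2, 2)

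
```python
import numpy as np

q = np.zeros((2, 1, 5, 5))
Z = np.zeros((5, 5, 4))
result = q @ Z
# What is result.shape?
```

(2, 5, 5, 4)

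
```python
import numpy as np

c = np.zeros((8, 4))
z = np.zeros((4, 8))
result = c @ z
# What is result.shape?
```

(8, 8)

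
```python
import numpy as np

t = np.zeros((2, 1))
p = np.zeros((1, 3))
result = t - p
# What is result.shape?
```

(2, 3)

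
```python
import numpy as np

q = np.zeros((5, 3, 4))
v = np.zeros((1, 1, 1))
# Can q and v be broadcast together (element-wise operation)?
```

Yes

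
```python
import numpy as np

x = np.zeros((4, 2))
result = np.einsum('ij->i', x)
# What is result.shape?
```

(4,)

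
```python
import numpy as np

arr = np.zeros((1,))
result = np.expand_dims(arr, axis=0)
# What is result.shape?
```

(1, 1)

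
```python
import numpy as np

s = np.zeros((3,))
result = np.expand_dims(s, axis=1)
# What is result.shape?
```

(3, 1)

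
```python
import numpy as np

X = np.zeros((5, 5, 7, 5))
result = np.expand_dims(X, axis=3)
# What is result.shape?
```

(5, 5, 7, 1, 5)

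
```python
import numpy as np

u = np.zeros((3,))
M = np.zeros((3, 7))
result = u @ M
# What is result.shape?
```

(7,)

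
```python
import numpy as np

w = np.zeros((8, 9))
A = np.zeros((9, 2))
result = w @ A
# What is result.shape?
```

(8, 2)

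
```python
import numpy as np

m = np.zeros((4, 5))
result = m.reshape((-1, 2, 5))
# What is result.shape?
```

(2, 2, 5)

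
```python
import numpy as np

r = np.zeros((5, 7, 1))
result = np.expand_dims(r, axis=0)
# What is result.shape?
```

(1, 5, 7, 1)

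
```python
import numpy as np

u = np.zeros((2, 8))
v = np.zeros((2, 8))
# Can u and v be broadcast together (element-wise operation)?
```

Yes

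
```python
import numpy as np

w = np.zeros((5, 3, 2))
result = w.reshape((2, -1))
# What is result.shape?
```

(2, 15)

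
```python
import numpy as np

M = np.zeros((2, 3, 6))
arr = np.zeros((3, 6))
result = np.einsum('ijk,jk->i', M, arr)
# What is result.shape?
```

(2,)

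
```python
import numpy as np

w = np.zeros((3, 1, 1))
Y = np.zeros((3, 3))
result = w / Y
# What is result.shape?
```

(3, 3, 3)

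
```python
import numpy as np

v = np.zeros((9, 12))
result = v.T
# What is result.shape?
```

(12, 9)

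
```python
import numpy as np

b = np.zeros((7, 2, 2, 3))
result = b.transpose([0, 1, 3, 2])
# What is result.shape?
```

(7, 2, 3, 2)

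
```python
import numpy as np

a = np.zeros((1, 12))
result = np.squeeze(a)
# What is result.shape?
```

(12,)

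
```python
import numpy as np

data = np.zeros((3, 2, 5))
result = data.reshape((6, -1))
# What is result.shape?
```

(6, 5)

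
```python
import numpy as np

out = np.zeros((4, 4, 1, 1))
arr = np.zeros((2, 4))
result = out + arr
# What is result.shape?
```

(4, 4, 2, 4)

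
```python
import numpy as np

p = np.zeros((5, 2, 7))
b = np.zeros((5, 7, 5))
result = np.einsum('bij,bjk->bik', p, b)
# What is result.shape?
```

(5, 2, 5)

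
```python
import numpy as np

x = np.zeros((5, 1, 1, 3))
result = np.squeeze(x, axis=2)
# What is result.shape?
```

(5, 1, 3)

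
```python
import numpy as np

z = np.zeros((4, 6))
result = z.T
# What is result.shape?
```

(6, 4)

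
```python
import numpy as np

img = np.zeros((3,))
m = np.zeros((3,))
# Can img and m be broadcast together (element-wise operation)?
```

Yes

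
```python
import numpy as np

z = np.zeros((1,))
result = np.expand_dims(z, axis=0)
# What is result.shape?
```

(1, 1)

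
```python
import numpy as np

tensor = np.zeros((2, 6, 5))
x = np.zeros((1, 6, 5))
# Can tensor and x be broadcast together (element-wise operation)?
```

Yes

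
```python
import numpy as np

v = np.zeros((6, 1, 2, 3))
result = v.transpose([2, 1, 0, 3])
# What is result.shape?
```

(2, 1, 6, 3)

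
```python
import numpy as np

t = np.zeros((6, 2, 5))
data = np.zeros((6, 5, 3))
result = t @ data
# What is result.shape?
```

(6, 2, 3)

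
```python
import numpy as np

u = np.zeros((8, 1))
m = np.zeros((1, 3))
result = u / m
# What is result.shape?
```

(8, 3)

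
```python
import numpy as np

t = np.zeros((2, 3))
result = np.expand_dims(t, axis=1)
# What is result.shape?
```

(2, 1, 3)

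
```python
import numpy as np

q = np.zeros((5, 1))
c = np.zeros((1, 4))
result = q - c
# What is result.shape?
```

(5, 4)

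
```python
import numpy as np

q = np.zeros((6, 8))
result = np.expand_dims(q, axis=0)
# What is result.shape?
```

(1, 6, 8)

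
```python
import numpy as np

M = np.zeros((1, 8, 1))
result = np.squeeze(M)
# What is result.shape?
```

(8,)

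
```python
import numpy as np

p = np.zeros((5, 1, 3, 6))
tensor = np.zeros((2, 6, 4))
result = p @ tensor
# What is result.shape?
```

(5, 2, 3, 4)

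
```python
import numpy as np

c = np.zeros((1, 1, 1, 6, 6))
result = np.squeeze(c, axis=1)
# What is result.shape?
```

(1, 1, 6, 6)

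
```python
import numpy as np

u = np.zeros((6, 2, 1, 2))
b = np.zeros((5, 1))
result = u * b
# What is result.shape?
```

(6, 2, 5, 2)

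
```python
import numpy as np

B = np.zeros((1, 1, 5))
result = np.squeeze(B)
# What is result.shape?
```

(5,)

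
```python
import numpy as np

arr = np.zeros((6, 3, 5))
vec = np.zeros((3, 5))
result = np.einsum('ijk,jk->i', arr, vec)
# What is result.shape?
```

(6,)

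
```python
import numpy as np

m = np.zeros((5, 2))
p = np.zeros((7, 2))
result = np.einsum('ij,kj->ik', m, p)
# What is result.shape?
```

(5, 7)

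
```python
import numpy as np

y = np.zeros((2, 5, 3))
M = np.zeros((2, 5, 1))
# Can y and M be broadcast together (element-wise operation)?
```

Yes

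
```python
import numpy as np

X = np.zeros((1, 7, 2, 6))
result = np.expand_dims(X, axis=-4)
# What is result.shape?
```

(1, 1, 7, 2, 6)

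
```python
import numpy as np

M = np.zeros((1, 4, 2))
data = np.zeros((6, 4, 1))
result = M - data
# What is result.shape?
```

(6, 4, 2)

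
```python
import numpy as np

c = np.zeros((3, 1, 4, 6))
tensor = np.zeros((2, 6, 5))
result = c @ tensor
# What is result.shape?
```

(3, 2, 4, 5)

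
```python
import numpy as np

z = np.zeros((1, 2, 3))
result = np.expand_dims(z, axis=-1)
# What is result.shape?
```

(1, 2, 3, 1)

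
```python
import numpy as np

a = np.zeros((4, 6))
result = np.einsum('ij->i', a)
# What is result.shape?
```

(4,)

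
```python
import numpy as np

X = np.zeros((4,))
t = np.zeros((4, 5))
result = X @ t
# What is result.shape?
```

(5,)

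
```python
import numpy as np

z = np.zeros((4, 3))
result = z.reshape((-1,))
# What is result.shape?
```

(12,)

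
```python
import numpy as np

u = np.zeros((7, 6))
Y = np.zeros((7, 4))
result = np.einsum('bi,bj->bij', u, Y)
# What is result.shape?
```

(7, 6, 4)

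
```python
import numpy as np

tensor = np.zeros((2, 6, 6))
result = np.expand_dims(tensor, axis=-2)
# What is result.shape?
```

(2, 6, 1, 6)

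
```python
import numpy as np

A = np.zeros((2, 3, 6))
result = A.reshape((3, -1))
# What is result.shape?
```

(3, 12)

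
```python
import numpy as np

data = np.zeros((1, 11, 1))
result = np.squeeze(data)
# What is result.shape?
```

(11,)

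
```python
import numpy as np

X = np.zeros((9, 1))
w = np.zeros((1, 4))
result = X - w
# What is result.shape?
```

(9, 4)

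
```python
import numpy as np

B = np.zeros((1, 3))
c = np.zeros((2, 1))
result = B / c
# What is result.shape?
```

(2, 3)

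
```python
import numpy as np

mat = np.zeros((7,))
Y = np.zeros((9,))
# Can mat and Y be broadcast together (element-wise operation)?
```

No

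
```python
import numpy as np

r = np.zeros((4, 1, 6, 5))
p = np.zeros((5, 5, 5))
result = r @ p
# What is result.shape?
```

(4, 5, 6, 5)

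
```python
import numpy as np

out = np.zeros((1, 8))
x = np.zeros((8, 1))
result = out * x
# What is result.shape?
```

(8, 8)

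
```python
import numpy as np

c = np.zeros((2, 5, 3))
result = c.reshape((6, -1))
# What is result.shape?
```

(6, 5)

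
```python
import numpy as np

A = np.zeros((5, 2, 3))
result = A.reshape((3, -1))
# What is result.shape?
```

(3, 10)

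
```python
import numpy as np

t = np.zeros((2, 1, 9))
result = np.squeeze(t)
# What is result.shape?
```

(2, 9)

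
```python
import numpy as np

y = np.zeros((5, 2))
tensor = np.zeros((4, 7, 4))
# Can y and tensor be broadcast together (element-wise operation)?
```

No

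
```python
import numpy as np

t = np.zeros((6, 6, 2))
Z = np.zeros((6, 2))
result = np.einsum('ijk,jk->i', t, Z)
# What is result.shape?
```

(6,)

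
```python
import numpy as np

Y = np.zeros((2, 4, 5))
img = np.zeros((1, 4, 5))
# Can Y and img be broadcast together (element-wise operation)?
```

Yes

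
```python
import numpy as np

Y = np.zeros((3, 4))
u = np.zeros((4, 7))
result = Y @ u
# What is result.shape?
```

(3, 7)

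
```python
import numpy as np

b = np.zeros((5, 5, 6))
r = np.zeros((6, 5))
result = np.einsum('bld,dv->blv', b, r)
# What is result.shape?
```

(5, 5, 5)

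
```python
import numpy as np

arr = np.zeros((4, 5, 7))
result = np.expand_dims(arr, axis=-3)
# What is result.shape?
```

(4, 1, 5, 7)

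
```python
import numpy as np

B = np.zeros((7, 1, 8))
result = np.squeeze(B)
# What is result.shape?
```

(7, 8)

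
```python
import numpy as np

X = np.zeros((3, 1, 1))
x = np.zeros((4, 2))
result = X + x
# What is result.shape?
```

(3, 4, 2)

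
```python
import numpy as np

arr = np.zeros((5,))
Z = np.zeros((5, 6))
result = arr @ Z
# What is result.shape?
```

(6,)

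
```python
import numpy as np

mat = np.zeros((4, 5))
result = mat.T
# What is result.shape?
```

(5, 4)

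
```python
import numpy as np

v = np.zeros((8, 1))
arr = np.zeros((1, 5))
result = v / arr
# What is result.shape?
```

(8, 5)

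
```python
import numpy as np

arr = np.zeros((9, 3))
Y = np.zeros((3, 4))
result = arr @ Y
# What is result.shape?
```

(9, 4)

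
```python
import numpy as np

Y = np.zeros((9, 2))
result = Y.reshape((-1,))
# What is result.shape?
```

(18,)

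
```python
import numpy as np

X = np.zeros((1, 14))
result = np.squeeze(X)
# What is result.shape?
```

(14,)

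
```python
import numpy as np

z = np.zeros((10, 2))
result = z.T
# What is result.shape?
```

(2, 10)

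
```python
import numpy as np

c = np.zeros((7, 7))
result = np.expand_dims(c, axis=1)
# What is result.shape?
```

(7, 1, 7)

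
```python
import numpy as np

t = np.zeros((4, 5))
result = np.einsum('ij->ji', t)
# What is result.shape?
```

(5, 4)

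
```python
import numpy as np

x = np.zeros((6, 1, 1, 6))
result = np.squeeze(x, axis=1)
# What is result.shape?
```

(6, 1, 6)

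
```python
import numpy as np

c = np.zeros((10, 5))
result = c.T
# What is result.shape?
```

(5, 10)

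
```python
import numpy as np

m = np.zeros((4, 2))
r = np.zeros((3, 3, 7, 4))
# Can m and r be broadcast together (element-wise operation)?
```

No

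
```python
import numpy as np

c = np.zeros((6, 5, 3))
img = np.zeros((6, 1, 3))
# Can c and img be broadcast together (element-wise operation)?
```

Yes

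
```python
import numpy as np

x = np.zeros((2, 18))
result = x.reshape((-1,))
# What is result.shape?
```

(36,)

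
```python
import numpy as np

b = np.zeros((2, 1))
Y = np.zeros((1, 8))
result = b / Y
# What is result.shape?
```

(2, 8)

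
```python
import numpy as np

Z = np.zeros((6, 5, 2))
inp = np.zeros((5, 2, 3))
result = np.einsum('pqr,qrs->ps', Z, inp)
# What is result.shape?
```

(6, 3)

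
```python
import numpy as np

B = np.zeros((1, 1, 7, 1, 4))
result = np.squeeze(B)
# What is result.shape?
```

(7, 4)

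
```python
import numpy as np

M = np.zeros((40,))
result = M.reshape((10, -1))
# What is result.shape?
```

(10, 4)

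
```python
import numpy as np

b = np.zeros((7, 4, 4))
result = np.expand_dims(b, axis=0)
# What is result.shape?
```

(1, 7, 4, 4)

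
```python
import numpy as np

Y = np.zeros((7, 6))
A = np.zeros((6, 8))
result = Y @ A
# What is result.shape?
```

(7, 8)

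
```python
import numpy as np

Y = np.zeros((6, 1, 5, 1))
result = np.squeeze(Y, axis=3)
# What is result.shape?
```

(6, 1, 5)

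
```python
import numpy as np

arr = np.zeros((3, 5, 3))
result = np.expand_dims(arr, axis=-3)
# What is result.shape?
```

(3, 1, 5, 3)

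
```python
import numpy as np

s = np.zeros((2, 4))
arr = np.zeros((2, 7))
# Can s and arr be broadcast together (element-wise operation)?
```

No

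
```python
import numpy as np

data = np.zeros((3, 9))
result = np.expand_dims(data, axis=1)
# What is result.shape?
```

(3, 1, 9)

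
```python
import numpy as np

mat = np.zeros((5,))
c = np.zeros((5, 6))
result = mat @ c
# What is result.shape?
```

(6,)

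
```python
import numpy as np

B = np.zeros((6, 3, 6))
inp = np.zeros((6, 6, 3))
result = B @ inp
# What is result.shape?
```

(6, 3, 3)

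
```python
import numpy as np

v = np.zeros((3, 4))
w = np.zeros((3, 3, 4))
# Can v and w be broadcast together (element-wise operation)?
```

Yes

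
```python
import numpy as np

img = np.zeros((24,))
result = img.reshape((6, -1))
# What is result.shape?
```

(6, 4)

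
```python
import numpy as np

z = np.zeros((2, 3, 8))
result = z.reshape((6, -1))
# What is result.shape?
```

(6, 8)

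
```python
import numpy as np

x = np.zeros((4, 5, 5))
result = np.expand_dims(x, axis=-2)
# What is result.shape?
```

(4, 5, 1, 5)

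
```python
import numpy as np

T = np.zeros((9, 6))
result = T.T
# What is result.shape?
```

(6, 9)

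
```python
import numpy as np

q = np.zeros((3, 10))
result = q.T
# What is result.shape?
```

(10, 3)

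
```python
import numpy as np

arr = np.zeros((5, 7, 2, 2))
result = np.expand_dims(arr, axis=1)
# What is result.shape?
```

(5, 1, 7, 2, 2)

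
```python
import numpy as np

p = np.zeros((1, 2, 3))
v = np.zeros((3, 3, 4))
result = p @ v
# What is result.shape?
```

(3, 2, 4)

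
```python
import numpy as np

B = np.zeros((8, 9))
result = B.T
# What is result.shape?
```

(9, 8)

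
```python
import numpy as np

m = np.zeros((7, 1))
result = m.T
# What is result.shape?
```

(1, 7)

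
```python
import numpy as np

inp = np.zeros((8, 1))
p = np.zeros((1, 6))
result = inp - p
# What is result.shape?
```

(8, 6)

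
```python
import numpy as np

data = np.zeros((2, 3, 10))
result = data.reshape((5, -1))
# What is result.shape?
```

(5, 12)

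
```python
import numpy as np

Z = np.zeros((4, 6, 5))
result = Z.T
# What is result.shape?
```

(5, 6, 4)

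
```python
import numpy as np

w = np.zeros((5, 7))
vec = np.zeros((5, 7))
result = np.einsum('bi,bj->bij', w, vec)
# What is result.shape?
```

(5, 7, 7)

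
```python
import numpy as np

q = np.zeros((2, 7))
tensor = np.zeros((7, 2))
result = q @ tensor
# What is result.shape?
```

(2, 2)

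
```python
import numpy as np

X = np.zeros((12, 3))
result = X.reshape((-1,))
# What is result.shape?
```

(36,)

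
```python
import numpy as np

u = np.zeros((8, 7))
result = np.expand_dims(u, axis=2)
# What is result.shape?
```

(8, 7, 1)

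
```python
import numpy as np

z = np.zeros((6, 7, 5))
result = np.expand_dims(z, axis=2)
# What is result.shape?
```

(6, 7, 1, 5)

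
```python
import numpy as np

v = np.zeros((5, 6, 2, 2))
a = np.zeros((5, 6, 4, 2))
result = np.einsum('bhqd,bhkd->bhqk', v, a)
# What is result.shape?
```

(5, 6, 2, 4)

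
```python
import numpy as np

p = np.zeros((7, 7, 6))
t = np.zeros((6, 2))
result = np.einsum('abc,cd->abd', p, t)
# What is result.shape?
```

(7, 7, 2)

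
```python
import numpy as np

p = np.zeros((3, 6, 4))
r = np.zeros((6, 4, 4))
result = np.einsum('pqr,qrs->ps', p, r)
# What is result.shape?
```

(3, 4)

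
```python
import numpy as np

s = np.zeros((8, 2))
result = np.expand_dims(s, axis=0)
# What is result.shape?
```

(1, 8, 2)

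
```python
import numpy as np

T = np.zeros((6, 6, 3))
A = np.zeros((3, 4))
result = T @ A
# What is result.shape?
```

(6, 6, 4)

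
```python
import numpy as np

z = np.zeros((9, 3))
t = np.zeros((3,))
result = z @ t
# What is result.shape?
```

(9,)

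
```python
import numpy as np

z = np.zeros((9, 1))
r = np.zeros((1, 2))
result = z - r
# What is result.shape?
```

(9, 2)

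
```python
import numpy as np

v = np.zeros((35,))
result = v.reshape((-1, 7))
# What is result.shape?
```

(5, 7)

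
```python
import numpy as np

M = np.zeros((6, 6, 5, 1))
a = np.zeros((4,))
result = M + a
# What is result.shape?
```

(6, 6, 5, 4)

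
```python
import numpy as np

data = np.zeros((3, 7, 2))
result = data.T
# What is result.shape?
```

(2, 7, 3)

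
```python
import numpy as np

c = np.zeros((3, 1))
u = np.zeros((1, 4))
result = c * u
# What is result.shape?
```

(3, 4)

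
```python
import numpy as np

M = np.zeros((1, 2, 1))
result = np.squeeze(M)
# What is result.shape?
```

(2,)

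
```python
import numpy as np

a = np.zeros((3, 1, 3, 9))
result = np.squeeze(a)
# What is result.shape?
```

(3, 3, 9)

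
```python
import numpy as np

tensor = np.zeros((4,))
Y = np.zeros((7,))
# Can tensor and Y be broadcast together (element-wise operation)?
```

No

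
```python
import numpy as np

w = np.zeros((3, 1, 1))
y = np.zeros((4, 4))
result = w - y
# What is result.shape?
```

(3, 4, 4)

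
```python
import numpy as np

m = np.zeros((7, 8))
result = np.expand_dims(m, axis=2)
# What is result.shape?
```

(7, 8, 1)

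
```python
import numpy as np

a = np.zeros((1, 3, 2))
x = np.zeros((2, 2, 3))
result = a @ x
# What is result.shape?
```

(2, 3, 3)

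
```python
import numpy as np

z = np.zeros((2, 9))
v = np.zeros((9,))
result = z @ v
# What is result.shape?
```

(2,)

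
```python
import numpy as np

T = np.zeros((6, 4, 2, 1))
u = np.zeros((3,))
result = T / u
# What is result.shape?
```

(6, 4, 2, 3)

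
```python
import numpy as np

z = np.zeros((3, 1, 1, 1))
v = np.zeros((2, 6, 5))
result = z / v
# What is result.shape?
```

(3, 2, 6, 5)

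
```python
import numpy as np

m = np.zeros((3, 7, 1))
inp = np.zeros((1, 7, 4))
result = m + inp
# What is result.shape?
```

(3, 7, 4)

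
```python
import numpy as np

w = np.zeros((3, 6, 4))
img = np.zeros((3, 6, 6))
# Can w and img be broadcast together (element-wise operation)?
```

No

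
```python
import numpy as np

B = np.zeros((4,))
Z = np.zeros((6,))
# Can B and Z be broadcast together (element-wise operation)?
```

No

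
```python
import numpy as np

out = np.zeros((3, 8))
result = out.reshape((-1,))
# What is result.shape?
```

(24,)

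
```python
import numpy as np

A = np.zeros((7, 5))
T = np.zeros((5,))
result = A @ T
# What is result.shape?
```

(7,)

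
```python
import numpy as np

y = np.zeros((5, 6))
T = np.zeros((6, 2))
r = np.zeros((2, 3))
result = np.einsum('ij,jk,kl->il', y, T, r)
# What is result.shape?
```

(5, 3)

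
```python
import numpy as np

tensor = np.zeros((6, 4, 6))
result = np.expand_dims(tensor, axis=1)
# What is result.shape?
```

(6, 1, 4, 6)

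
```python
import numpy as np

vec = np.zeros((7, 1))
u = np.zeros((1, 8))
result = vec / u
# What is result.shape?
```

(7, 8)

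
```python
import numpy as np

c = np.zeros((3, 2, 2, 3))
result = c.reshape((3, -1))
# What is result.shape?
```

(3, 12)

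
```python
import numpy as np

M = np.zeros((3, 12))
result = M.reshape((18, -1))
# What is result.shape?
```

(18, 2)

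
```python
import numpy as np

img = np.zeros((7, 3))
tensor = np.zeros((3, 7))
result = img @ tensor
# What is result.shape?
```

(7, 7)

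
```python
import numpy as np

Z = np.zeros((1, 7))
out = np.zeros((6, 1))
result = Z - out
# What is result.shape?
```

(6, 7)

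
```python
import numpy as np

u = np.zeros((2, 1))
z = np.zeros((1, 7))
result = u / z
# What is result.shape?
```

(2, 7)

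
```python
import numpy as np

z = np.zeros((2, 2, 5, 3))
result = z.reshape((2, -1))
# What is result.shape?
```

(2, 30)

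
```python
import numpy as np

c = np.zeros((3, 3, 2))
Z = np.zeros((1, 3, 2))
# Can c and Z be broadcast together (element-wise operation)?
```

Yes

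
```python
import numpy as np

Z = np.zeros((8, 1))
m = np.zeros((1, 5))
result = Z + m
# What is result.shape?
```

(8, 5)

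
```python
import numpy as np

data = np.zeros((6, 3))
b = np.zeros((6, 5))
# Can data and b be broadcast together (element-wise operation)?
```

No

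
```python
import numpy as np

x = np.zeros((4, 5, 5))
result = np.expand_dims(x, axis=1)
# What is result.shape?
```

(4, 1, 5, 5)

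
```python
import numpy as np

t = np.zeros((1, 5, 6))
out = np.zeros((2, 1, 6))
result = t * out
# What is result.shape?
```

(2, 5, 6)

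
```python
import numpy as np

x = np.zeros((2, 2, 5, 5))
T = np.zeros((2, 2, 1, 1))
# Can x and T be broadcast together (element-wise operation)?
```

Yes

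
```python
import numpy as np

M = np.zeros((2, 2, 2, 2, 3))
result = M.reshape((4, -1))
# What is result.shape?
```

(4, 12)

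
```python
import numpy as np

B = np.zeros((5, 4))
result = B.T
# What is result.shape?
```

(4, 5)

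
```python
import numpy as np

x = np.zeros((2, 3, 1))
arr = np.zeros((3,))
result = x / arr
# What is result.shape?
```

(2, 3, 3)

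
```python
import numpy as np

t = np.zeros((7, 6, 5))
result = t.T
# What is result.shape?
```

(5, 6, 7)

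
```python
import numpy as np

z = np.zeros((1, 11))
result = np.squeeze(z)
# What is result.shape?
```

(11,)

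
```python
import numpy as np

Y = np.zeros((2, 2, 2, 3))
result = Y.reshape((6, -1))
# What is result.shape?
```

(6, 4)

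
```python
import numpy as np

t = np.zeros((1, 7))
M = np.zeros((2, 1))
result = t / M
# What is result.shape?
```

(2, 7)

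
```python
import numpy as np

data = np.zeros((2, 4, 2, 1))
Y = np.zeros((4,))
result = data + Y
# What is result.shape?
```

(2, 4, 2, 4)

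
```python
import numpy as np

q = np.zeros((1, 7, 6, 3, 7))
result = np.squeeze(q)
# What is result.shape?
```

(7, 6, 3, 7)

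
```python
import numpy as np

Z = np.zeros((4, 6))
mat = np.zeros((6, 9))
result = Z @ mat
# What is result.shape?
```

(4, 9)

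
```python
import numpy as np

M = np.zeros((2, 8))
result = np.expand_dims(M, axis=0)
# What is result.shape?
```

(1, 2, 8)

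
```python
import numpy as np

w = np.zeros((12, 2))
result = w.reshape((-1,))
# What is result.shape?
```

(24,)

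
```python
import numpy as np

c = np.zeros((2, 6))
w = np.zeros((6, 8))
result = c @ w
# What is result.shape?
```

(2, 8)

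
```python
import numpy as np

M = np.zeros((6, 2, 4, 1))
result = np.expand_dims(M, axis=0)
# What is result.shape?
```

(1, 6, 2, 4, 1)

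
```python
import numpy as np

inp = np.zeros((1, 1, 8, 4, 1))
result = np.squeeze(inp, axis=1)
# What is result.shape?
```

(1, 8, 4, 1)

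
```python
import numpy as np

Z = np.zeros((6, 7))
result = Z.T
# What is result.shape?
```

(7, 6)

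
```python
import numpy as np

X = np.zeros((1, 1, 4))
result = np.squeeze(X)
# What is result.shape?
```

(4,)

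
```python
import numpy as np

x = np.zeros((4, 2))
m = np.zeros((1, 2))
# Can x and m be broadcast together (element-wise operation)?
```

Yes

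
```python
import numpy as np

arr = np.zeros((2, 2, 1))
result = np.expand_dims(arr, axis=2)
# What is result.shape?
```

(2, 2, 1, 1)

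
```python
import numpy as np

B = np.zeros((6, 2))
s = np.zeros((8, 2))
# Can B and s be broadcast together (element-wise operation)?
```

No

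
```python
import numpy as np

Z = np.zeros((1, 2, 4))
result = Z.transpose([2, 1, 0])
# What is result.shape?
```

(4, 2, 1)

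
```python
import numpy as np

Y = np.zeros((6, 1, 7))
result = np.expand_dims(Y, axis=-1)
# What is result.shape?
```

(6, 1, 7, 1)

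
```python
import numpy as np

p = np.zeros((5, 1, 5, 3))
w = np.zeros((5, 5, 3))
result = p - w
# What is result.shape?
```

(5, 5, 5, 3)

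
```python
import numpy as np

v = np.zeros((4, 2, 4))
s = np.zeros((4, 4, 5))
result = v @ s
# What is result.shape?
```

(4, 2, 5)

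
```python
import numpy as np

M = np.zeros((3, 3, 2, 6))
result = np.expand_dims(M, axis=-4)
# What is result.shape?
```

(3, 1, 3, 2, 6)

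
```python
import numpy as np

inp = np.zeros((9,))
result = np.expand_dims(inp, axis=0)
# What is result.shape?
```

(1, 9)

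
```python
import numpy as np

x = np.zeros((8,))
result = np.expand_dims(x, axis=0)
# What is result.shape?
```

(1, 8)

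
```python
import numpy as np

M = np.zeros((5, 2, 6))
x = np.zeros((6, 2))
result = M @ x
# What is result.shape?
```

(5, 2, 2)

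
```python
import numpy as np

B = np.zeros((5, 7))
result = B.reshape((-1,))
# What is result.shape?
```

(35,)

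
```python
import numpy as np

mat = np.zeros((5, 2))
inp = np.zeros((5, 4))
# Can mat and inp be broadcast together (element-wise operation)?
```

No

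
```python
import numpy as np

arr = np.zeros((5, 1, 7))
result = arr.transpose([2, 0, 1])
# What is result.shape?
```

(7, 5, 1)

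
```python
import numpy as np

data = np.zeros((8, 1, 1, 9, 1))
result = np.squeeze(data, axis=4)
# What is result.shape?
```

(8, 1, 1, 9)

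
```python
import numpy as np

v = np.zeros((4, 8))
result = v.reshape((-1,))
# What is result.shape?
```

(32,)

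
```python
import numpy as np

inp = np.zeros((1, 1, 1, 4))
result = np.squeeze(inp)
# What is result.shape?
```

(4,)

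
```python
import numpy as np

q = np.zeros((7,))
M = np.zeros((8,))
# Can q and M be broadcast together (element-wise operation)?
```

No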